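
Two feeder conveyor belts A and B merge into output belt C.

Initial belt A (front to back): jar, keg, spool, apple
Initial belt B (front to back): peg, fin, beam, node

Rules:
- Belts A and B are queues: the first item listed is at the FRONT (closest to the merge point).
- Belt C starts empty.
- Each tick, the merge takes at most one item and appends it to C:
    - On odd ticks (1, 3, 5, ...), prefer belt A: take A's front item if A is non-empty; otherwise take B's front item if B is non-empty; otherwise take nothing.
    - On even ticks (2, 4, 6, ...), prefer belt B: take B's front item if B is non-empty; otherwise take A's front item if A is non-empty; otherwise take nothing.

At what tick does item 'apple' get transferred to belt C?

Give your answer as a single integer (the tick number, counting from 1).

Tick 1: prefer A, take jar from A; A=[keg,spool,apple] B=[peg,fin,beam,node] C=[jar]
Tick 2: prefer B, take peg from B; A=[keg,spool,apple] B=[fin,beam,node] C=[jar,peg]
Tick 3: prefer A, take keg from A; A=[spool,apple] B=[fin,beam,node] C=[jar,peg,keg]
Tick 4: prefer B, take fin from B; A=[spool,apple] B=[beam,node] C=[jar,peg,keg,fin]
Tick 5: prefer A, take spool from A; A=[apple] B=[beam,node] C=[jar,peg,keg,fin,spool]
Tick 6: prefer B, take beam from B; A=[apple] B=[node] C=[jar,peg,keg,fin,spool,beam]
Tick 7: prefer A, take apple from A; A=[-] B=[node] C=[jar,peg,keg,fin,spool,beam,apple]

Answer: 7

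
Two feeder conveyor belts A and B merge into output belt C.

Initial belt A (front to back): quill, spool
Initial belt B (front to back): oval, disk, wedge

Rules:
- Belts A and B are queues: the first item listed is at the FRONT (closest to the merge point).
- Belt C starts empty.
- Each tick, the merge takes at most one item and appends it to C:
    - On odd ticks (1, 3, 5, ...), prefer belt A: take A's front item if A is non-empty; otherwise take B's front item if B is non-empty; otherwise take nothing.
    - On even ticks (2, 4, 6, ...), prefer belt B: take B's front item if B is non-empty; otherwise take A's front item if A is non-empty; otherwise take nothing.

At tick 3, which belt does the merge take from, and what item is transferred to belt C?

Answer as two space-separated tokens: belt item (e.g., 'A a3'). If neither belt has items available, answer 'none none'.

Answer: A spool

Derivation:
Tick 1: prefer A, take quill from A; A=[spool] B=[oval,disk,wedge] C=[quill]
Tick 2: prefer B, take oval from B; A=[spool] B=[disk,wedge] C=[quill,oval]
Tick 3: prefer A, take spool from A; A=[-] B=[disk,wedge] C=[quill,oval,spool]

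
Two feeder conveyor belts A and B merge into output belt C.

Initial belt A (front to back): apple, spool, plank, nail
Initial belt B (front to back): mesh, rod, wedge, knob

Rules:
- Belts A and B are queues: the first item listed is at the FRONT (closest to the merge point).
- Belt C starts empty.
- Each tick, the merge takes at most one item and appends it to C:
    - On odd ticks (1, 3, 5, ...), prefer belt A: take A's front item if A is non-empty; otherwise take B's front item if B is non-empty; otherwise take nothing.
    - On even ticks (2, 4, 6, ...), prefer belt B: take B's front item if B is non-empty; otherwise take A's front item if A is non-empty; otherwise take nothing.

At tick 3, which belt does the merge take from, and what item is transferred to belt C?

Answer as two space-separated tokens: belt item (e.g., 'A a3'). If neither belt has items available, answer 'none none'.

Answer: A spool

Derivation:
Tick 1: prefer A, take apple from A; A=[spool,plank,nail] B=[mesh,rod,wedge,knob] C=[apple]
Tick 2: prefer B, take mesh from B; A=[spool,plank,nail] B=[rod,wedge,knob] C=[apple,mesh]
Tick 3: prefer A, take spool from A; A=[plank,nail] B=[rod,wedge,knob] C=[apple,mesh,spool]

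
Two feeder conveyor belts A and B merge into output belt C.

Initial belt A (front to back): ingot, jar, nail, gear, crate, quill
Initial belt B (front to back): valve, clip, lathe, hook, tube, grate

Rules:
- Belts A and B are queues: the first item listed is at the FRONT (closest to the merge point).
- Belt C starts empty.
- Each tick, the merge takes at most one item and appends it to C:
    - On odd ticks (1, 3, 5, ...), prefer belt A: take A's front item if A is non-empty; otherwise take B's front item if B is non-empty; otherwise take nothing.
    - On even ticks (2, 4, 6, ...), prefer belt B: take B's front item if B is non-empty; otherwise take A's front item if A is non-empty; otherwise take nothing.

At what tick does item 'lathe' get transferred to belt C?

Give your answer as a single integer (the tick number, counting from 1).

Tick 1: prefer A, take ingot from A; A=[jar,nail,gear,crate,quill] B=[valve,clip,lathe,hook,tube,grate] C=[ingot]
Tick 2: prefer B, take valve from B; A=[jar,nail,gear,crate,quill] B=[clip,lathe,hook,tube,grate] C=[ingot,valve]
Tick 3: prefer A, take jar from A; A=[nail,gear,crate,quill] B=[clip,lathe,hook,tube,grate] C=[ingot,valve,jar]
Tick 4: prefer B, take clip from B; A=[nail,gear,crate,quill] B=[lathe,hook,tube,grate] C=[ingot,valve,jar,clip]
Tick 5: prefer A, take nail from A; A=[gear,crate,quill] B=[lathe,hook,tube,grate] C=[ingot,valve,jar,clip,nail]
Tick 6: prefer B, take lathe from B; A=[gear,crate,quill] B=[hook,tube,grate] C=[ingot,valve,jar,clip,nail,lathe]

Answer: 6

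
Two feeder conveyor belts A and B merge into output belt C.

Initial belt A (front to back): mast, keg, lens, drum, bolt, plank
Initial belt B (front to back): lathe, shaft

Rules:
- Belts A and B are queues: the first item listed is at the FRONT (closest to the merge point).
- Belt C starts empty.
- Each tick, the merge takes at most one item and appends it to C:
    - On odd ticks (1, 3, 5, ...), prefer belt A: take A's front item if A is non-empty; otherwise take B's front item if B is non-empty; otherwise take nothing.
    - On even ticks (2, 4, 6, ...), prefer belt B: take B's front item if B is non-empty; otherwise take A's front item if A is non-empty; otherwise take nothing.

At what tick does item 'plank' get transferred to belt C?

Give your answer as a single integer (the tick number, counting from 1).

Answer: 8

Derivation:
Tick 1: prefer A, take mast from A; A=[keg,lens,drum,bolt,plank] B=[lathe,shaft] C=[mast]
Tick 2: prefer B, take lathe from B; A=[keg,lens,drum,bolt,plank] B=[shaft] C=[mast,lathe]
Tick 3: prefer A, take keg from A; A=[lens,drum,bolt,plank] B=[shaft] C=[mast,lathe,keg]
Tick 4: prefer B, take shaft from B; A=[lens,drum,bolt,plank] B=[-] C=[mast,lathe,keg,shaft]
Tick 5: prefer A, take lens from A; A=[drum,bolt,plank] B=[-] C=[mast,lathe,keg,shaft,lens]
Tick 6: prefer B, take drum from A; A=[bolt,plank] B=[-] C=[mast,lathe,keg,shaft,lens,drum]
Tick 7: prefer A, take bolt from A; A=[plank] B=[-] C=[mast,lathe,keg,shaft,lens,drum,bolt]
Tick 8: prefer B, take plank from A; A=[-] B=[-] C=[mast,lathe,keg,shaft,lens,drum,bolt,plank]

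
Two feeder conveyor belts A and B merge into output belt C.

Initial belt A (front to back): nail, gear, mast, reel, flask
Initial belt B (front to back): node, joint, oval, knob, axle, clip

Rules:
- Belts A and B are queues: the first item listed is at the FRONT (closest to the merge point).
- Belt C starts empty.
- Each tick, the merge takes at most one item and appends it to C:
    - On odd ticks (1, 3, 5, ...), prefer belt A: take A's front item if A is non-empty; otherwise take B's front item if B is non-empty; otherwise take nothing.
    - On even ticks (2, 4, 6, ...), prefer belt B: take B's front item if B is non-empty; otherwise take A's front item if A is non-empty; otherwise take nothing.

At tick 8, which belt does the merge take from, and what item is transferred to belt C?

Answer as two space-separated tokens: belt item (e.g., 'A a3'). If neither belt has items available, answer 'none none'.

Tick 1: prefer A, take nail from A; A=[gear,mast,reel,flask] B=[node,joint,oval,knob,axle,clip] C=[nail]
Tick 2: prefer B, take node from B; A=[gear,mast,reel,flask] B=[joint,oval,knob,axle,clip] C=[nail,node]
Tick 3: prefer A, take gear from A; A=[mast,reel,flask] B=[joint,oval,knob,axle,clip] C=[nail,node,gear]
Tick 4: prefer B, take joint from B; A=[mast,reel,flask] B=[oval,knob,axle,clip] C=[nail,node,gear,joint]
Tick 5: prefer A, take mast from A; A=[reel,flask] B=[oval,knob,axle,clip] C=[nail,node,gear,joint,mast]
Tick 6: prefer B, take oval from B; A=[reel,flask] B=[knob,axle,clip] C=[nail,node,gear,joint,mast,oval]
Tick 7: prefer A, take reel from A; A=[flask] B=[knob,axle,clip] C=[nail,node,gear,joint,mast,oval,reel]
Tick 8: prefer B, take knob from B; A=[flask] B=[axle,clip] C=[nail,node,gear,joint,mast,oval,reel,knob]

Answer: B knob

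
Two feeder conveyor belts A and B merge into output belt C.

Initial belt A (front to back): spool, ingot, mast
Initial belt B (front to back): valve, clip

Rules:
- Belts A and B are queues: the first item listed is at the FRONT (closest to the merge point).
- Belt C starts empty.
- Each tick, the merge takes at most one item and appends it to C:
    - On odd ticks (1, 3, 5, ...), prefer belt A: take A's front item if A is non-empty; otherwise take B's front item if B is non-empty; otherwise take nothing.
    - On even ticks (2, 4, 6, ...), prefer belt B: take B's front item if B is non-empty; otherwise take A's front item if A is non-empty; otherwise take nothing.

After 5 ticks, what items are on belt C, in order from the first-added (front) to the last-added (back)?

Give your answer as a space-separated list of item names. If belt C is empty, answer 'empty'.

Answer: spool valve ingot clip mast

Derivation:
Tick 1: prefer A, take spool from A; A=[ingot,mast] B=[valve,clip] C=[spool]
Tick 2: prefer B, take valve from B; A=[ingot,mast] B=[clip] C=[spool,valve]
Tick 3: prefer A, take ingot from A; A=[mast] B=[clip] C=[spool,valve,ingot]
Tick 4: prefer B, take clip from B; A=[mast] B=[-] C=[spool,valve,ingot,clip]
Tick 5: prefer A, take mast from A; A=[-] B=[-] C=[spool,valve,ingot,clip,mast]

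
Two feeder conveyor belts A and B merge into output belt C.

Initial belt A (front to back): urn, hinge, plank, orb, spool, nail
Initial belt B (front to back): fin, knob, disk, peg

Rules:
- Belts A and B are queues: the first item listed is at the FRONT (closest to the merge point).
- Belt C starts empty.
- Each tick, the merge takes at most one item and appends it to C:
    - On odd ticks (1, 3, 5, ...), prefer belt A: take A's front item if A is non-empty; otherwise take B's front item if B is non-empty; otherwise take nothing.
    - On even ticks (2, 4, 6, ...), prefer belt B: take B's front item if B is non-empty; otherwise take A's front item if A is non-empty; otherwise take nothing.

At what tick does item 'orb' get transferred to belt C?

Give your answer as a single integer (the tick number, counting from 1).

Answer: 7

Derivation:
Tick 1: prefer A, take urn from A; A=[hinge,plank,orb,spool,nail] B=[fin,knob,disk,peg] C=[urn]
Tick 2: prefer B, take fin from B; A=[hinge,plank,orb,spool,nail] B=[knob,disk,peg] C=[urn,fin]
Tick 3: prefer A, take hinge from A; A=[plank,orb,spool,nail] B=[knob,disk,peg] C=[urn,fin,hinge]
Tick 4: prefer B, take knob from B; A=[plank,orb,spool,nail] B=[disk,peg] C=[urn,fin,hinge,knob]
Tick 5: prefer A, take plank from A; A=[orb,spool,nail] B=[disk,peg] C=[urn,fin,hinge,knob,plank]
Tick 6: prefer B, take disk from B; A=[orb,spool,nail] B=[peg] C=[urn,fin,hinge,knob,plank,disk]
Tick 7: prefer A, take orb from A; A=[spool,nail] B=[peg] C=[urn,fin,hinge,knob,plank,disk,orb]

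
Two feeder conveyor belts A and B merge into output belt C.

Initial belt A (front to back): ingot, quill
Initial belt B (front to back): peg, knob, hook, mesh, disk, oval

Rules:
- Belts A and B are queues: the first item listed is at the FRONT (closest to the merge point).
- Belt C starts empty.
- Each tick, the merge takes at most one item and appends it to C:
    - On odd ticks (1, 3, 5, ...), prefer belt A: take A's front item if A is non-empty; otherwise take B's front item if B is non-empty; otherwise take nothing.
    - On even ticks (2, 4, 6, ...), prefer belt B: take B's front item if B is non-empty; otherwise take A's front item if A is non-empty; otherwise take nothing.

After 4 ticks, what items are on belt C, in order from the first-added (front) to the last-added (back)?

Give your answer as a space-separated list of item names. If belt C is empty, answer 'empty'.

Tick 1: prefer A, take ingot from A; A=[quill] B=[peg,knob,hook,mesh,disk,oval] C=[ingot]
Tick 2: prefer B, take peg from B; A=[quill] B=[knob,hook,mesh,disk,oval] C=[ingot,peg]
Tick 3: prefer A, take quill from A; A=[-] B=[knob,hook,mesh,disk,oval] C=[ingot,peg,quill]
Tick 4: prefer B, take knob from B; A=[-] B=[hook,mesh,disk,oval] C=[ingot,peg,quill,knob]

Answer: ingot peg quill knob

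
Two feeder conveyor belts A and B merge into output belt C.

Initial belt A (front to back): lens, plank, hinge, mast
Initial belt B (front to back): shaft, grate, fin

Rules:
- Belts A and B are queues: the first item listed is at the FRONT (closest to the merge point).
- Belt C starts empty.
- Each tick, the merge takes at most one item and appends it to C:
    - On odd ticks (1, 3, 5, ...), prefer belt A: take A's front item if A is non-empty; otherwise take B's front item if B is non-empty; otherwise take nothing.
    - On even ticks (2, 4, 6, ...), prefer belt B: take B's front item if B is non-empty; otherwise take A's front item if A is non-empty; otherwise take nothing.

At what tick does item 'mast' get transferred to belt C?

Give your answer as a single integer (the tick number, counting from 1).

Tick 1: prefer A, take lens from A; A=[plank,hinge,mast] B=[shaft,grate,fin] C=[lens]
Tick 2: prefer B, take shaft from B; A=[plank,hinge,mast] B=[grate,fin] C=[lens,shaft]
Tick 3: prefer A, take plank from A; A=[hinge,mast] B=[grate,fin] C=[lens,shaft,plank]
Tick 4: prefer B, take grate from B; A=[hinge,mast] B=[fin] C=[lens,shaft,plank,grate]
Tick 5: prefer A, take hinge from A; A=[mast] B=[fin] C=[lens,shaft,plank,grate,hinge]
Tick 6: prefer B, take fin from B; A=[mast] B=[-] C=[lens,shaft,plank,grate,hinge,fin]
Tick 7: prefer A, take mast from A; A=[-] B=[-] C=[lens,shaft,plank,grate,hinge,fin,mast]

Answer: 7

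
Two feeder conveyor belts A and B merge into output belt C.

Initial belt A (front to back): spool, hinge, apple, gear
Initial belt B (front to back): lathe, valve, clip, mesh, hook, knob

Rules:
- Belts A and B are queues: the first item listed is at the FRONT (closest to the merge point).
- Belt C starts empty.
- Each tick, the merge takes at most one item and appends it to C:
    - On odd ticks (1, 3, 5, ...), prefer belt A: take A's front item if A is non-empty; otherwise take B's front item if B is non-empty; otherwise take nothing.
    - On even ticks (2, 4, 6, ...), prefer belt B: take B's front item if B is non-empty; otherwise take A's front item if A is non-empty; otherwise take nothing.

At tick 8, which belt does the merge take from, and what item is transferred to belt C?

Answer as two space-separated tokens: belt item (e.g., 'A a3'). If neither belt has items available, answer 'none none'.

Tick 1: prefer A, take spool from A; A=[hinge,apple,gear] B=[lathe,valve,clip,mesh,hook,knob] C=[spool]
Tick 2: prefer B, take lathe from B; A=[hinge,apple,gear] B=[valve,clip,mesh,hook,knob] C=[spool,lathe]
Tick 3: prefer A, take hinge from A; A=[apple,gear] B=[valve,clip,mesh,hook,knob] C=[spool,lathe,hinge]
Tick 4: prefer B, take valve from B; A=[apple,gear] B=[clip,mesh,hook,knob] C=[spool,lathe,hinge,valve]
Tick 5: prefer A, take apple from A; A=[gear] B=[clip,mesh,hook,knob] C=[spool,lathe,hinge,valve,apple]
Tick 6: prefer B, take clip from B; A=[gear] B=[mesh,hook,knob] C=[spool,lathe,hinge,valve,apple,clip]
Tick 7: prefer A, take gear from A; A=[-] B=[mesh,hook,knob] C=[spool,lathe,hinge,valve,apple,clip,gear]
Tick 8: prefer B, take mesh from B; A=[-] B=[hook,knob] C=[spool,lathe,hinge,valve,apple,clip,gear,mesh]

Answer: B mesh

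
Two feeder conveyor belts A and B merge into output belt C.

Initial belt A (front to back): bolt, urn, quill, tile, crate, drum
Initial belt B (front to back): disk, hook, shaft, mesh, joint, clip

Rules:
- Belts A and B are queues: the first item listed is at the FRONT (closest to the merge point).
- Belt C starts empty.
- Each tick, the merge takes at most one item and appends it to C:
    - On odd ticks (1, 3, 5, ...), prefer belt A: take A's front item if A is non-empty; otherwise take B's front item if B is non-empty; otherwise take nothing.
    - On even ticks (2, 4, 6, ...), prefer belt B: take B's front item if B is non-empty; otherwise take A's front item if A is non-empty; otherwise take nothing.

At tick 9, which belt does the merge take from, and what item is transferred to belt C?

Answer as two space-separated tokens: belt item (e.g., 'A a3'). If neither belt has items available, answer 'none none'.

Tick 1: prefer A, take bolt from A; A=[urn,quill,tile,crate,drum] B=[disk,hook,shaft,mesh,joint,clip] C=[bolt]
Tick 2: prefer B, take disk from B; A=[urn,quill,tile,crate,drum] B=[hook,shaft,mesh,joint,clip] C=[bolt,disk]
Tick 3: prefer A, take urn from A; A=[quill,tile,crate,drum] B=[hook,shaft,mesh,joint,clip] C=[bolt,disk,urn]
Tick 4: prefer B, take hook from B; A=[quill,tile,crate,drum] B=[shaft,mesh,joint,clip] C=[bolt,disk,urn,hook]
Tick 5: prefer A, take quill from A; A=[tile,crate,drum] B=[shaft,mesh,joint,clip] C=[bolt,disk,urn,hook,quill]
Tick 6: prefer B, take shaft from B; A=[tile,crate,drum] B=[mesh,joint,clip] C=[bolt,disk,urn,hook,quill,shaft]
Tick 7: prefer A, take tile from A; A=[crate,drum] B=[mesh,joint,clip] C=[bolt,disk,urn,hook,quill,shaft,tile]
Tick 8: prefer B, take mesh from B; A=[crate,drum] B=[joint,clip] C=[bolt,disk,urn,hook,quill,shaft,tile,mesh]
Tick 9: prefer A, take crate from A; A=[drum] B=[joint,clip] C=[bolt,disk,urn,hook,quill,shaft,tile,mesh,crate]

Answer: A crate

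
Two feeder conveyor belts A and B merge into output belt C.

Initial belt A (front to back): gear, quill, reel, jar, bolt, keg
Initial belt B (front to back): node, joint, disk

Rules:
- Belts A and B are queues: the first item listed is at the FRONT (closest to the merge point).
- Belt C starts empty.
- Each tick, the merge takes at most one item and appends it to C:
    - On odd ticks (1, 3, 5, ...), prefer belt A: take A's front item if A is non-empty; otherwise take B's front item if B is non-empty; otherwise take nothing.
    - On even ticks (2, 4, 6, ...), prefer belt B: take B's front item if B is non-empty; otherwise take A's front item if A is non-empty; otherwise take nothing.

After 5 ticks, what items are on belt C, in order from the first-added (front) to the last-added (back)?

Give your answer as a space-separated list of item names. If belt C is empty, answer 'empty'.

Answer: gear node quill joint reel

Derivation:
Tick 1: prefer A, take gear from A; A=[quill,reel,jar,bolt,keg] B=[node,joint,disk] C=[gear]
Tick 2: prefer B, take node from B; A=[quill,reel,jar,bolt,keg] B=[joint,disk] C=[gear,node]
Tick 3: prefer A, take quill from A; A=[reel,jar,bolt,keg] B=[joint,disk] C=[gear,node,quill]
Tick 4: prefer B, take joint from B; A=[reel,jar,bolt,keg] B=[disk] C=[gear,node,quill,joint]
Tick 5: prefer A, take reel from A; A=[jar,bolt,keg] B=[disk] C=[gear,node,quill,joint,reel]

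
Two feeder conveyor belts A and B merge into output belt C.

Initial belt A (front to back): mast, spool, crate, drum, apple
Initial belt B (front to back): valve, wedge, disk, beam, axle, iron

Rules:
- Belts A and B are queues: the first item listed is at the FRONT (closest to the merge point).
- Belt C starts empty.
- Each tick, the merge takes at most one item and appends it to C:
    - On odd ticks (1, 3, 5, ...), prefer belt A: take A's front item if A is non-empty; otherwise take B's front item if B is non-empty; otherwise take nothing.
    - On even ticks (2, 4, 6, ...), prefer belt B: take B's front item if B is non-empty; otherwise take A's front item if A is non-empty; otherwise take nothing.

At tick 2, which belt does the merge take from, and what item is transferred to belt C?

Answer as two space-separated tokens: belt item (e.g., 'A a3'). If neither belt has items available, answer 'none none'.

Tick 1: prefer A, take mast from A; A=[spool,crate,drum,apple] B=[valve,wedge,disk,beam,axle,iron] C=[mast]
Tick 2: prefer B, take valve from B; A=[spool,crate,drum,apple] B=[wedge,disk,beam,axle,iron] C=[mast,valve]

Answer: B valve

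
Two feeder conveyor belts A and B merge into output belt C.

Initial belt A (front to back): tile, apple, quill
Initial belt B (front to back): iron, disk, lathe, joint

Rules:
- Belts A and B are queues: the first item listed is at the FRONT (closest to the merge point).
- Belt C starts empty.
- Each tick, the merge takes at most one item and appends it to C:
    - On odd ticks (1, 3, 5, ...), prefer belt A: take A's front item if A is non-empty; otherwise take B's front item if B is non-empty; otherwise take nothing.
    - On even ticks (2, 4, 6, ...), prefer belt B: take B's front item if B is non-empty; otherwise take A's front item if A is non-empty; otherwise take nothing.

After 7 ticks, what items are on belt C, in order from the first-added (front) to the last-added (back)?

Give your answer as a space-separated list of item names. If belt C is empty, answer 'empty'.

Answer: tile iron apple disk quill lathe joint

Derivation:
Tick 1: prefer A, take tile from A; A=[apple,quill] B=[iron,disk,lathe,joint] C=[tile]
Tick 2: prefer B, take iron from B; A=[apple,quill] B=[disk,lathe,joint] C=[tile,iron]
Tick 3: prefer A, take apple from A; A=[quill] B=[disk,lathe,joint] C=[tile,iron,apple]
Tick 4: prefer B, take disk from B; A=[quill] B=[lathe,joint] C=[tile,iron,apple,disk]
Tick 5: prefer A, take quill from A; A=[-] B=[lathe,joint] C=[tile,iron,apple,disk,quill]
Tick 6: prefer B, take lathe from B; A=[-] B=[joint] C=[tile,iron,apple,disk,quill,lathe]
Tick 7: prefer A, take joint from B; A=[-] B=[-] C=[tile,iron,apple,disk,quill,lathe,joint]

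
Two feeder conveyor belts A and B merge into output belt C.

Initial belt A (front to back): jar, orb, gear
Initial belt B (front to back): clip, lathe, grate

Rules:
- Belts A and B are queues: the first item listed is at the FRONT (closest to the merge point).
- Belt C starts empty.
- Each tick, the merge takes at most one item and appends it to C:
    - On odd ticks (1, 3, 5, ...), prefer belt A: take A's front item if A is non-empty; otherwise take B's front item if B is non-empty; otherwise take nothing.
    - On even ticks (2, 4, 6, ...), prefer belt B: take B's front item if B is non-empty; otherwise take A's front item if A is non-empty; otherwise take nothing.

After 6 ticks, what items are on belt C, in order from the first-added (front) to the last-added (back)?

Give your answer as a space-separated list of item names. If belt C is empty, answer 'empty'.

Answer: jar clip orb lathe gear grate

Derivation:
Tick 1: prefer A, take jar from A; A=[orb,gear] B=[clip,lathe,grate] C=[jar]
Tick 2: prefer B, take clip from B; A=[orb,gear] B=[lathe,grate] C=[jar,clip]
Tick 3: prefer A, take orb from A; A=[gear] B=[lathe,grate] C=[jar,clip,orb]
Tick 4: prefer B, take lathe from B; A=[gear] B=[grate] C=[jar,clip,orb,lathe]
Tick 5: prefer A, take gear from A; A=[-] B=[grate] C=[jar,clip,orb,lathe,gear]
Tick 6: prefer B, take grate from B; A=[-] B=[-] C=[jar,clip,orb,lathe,gear,grate]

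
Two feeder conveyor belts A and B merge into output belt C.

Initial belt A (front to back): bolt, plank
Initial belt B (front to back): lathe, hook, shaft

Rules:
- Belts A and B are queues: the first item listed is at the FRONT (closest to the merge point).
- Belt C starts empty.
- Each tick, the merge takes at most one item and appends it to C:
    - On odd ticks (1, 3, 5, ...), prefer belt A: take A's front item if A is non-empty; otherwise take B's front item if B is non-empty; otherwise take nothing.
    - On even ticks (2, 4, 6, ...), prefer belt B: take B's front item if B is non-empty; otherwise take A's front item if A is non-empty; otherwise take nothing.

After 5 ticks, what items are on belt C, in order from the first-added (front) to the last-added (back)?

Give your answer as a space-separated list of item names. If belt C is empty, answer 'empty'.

Tick 1: prefer A, take bolt from A; A=[plank] B=[lathe,hook,shaft] C=[bolt]
Tick 2: prefer B, take lathe from B; A=[plank] B=[hook,shaft] C=[bolt,lathe]
Tick 3: prefer A, take plank from A; A=[-] B=[hook,shaft] C=[bolt,lathe,plank]
Tick 4: prefer B, take hook from B; A=[-] B=[shaft] C=[bolt,lathe,plank,hook]
Tick 5: prefer A, take shaft from B; A=[-] B=[-] C=[bolt,lathe,plank,hook,shaft]

Answer: bolt lathe plank hook shaft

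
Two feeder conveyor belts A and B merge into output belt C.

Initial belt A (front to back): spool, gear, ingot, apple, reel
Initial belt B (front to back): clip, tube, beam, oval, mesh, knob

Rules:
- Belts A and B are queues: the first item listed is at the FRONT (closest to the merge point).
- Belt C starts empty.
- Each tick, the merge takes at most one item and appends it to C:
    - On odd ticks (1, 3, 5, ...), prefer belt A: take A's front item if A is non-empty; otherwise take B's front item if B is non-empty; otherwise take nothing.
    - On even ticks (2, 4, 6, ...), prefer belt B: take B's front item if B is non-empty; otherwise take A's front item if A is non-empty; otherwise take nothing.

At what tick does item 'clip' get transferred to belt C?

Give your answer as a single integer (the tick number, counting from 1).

Tick 1: prefer A, take spool from A; A=[gear,ingot,apple,reel] B=[clip,tube,beam,oval,mesh,knob] C=[spool]
Tick 2: prefer B, take clip from B; A=[gear,ingot,apple,reel] B=[tube,beam,oval,mesh,knob] C=[spool,clip]

Answer: 2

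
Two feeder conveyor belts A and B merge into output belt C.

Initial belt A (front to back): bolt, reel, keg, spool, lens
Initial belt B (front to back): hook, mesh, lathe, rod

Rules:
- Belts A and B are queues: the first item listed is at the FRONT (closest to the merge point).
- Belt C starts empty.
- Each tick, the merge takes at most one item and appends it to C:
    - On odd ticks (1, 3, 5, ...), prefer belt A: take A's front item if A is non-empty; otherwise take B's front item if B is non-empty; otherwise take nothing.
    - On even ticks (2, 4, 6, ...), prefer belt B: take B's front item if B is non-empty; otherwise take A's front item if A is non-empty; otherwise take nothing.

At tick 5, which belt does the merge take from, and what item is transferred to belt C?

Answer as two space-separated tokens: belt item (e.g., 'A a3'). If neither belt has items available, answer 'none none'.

Answer: A keg

Derivation:
Tick 1: prefer A, take bolt from A; A=[reel,keg,spool,lens] B=[hook,mesh,lathe,rod] C=[bolt]
Tick 2: prefer B, take hook from B; A=[reel,keg,spool,lens] B=[mesh,lathe,rod] C=[bolt,hook]
Tick 3: prefer A, take reel from A; A=[keg,spool,lens] B=[mesh,lathe,rod] C=[bolt,hook,reel]
Tick 4: prefer B, take mesh from B; A=[keg,spool,lens] B=[lathe,rod] C=[bolt,hook,reel,mesh]
Tick 5: prefer A, take keg from A; A=[spool,lens] B=[lathe,rod] C=[bolt,hook,reel,mesh,keg]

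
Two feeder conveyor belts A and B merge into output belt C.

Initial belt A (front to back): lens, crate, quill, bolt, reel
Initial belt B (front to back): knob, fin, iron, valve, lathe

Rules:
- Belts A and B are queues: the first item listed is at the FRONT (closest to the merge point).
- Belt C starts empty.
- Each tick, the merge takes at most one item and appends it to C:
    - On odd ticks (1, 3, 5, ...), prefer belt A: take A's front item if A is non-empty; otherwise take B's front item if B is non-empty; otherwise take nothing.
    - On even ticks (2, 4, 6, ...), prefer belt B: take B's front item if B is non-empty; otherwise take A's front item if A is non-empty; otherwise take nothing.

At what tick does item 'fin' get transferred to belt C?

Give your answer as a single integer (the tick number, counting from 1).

Answer: 4

Derivation:
Tick 1: prefer A, take lens from A; A=[crate,quill,bolt,reel] B=[knob,fin,iron,valve,lathe] C=[lens]
Tick 2: prefer B, take knob from B; A=[crate,quill,bolt,reel] B=[fin,iron,valve,lathe] C=[lens,knob]
Tick 3: prefer A, take crate from A; A=[quill,bolt,reel] B=[fin,iron,valve,lathe] C=[lens,knob,crate]
Tick 4: prefer B, take fin from B; A=[quill,bolt,reel] B=[iron,valve,lathe] C=[lens,knob,crate,fin]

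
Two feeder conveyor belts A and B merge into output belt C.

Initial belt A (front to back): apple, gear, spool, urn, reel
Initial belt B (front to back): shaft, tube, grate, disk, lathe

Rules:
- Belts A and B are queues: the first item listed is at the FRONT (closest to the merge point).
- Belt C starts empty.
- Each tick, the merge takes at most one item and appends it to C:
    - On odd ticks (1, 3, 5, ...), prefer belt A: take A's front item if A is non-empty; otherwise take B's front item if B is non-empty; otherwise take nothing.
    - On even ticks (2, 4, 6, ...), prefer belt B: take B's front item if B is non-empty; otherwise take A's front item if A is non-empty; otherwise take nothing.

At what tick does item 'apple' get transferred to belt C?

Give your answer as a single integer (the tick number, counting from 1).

Tick 1: prefer A, take apple from A; A=[gear,spool,urn,reel] B=[shaft,tube,grate,disk,lathe] C=[apple]

Answer: 1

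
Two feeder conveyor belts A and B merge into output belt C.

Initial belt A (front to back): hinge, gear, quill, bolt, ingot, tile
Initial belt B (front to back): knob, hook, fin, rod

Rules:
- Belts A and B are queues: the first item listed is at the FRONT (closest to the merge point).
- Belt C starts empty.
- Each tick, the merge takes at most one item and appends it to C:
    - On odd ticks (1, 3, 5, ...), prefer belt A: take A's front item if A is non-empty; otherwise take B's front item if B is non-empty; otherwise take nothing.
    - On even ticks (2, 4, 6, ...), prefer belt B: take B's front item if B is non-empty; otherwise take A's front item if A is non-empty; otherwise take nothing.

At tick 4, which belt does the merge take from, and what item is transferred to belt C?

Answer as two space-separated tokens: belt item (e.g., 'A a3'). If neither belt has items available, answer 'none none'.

Answer: B hook

Derivation:
Tick 1: prefer A, take hinge from A; A=[gear,quill,bolt,ingot,tile] B=[knob,hook,fin,rod] C=[hinge]
Tick 2: prefer B, take knob from B; A=[gear,quill,bolt,ingot,tile] B=[hook,fin,rod] C=[hinge,knob]
Tick 3: prefer A, take gear from A; A=[quill,bolt,ingot,tile] B=[hook,fin,rod] C=[hinge,knob,gear]
Tick 4: prefer B, take hook from B; A=[quill,bolt,ingot,tile] B=[fin,rod] C=[hinge,knob,gear,hook]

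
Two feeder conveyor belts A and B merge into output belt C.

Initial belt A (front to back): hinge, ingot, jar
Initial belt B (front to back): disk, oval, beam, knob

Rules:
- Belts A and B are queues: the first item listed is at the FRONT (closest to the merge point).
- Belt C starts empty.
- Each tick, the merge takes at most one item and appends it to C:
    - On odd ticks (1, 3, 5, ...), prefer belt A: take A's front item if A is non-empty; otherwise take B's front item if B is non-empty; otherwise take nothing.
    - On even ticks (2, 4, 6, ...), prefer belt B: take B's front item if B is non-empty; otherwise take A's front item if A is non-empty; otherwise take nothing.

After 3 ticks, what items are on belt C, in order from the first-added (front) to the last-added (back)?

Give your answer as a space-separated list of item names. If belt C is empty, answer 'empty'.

Tick 1: prefer A, take hinge from A; A=[ingot,jar] B=[disk,oval,beam,knob] C=[hinge]
Tick 2: prefer B, take disk from B; A=[ingot,jar] B=[oval,beam,knob] C=[hinge,disk]
Tick 3: prefer A, take ingot from A; A=[jar] B=[oval,beam,knob] C=[hinge,disk,ingot]

Answer: hinge disk ingot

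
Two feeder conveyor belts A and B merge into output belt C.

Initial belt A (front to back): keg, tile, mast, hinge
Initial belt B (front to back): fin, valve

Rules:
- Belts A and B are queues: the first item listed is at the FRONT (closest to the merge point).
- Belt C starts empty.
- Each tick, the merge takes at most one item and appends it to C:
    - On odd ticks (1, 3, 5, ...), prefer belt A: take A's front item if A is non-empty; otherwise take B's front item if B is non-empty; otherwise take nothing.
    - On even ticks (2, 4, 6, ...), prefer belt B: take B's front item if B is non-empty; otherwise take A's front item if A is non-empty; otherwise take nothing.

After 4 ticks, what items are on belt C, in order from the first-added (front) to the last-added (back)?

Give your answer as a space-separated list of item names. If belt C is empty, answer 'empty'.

Answer: keg fin tile valve

Derivation:
Tick 1: prefer A, take keg from A; A=[tile,mast,hinge] B=[fin,valve] C=[keg]
Tick 2: prefer B, take fin from B; A=[tile,mast,hinge] B=[valve] C=[keg,fin]
Tick 3: prefer A, take tile from A; A=[mast,hinge] B=[valve] C=[keg,fin,tile]
Tick 4: prefer B, take valve from B; A=[mast,hinge] B=[-] C=[keg,fin,tile,valve]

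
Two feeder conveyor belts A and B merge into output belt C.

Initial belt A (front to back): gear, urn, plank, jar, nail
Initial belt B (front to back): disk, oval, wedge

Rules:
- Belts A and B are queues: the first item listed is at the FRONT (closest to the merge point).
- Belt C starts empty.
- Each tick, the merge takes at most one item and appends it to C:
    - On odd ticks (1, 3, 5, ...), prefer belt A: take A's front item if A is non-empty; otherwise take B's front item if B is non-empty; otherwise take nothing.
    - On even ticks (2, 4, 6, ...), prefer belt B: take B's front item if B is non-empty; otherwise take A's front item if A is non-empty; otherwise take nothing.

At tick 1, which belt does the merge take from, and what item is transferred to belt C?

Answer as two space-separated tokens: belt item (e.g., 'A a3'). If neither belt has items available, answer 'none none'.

Tick 1: prefer A, take gear from A; A=[urn,plank,jar,nail] B=[disk,oval,wedge] C=[gear]

Answer: A gear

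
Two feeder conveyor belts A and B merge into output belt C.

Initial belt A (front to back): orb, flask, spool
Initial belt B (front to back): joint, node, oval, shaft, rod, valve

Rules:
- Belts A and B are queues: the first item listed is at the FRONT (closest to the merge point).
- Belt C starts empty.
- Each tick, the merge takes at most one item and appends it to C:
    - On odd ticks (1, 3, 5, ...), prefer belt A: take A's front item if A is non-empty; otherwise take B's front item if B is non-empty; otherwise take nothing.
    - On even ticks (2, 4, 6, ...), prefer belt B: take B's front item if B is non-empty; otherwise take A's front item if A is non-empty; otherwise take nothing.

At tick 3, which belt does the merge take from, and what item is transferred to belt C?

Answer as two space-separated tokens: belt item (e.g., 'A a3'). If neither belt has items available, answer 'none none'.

Answer: A flask

Derivation:
Tick 1: prefer A, take orb from A; A=[flask,spool] B=[joint,node,oval,shaft,rod,valve] C=[orb]
Tick 2: prefer B, take joint from B; A=[flask,spool] B=[node,oval,shaft,rod,valve] C=[orb,joint]
Tick 3: prefer A, take flask from A; A=[spool] B=[node,oval,shaft,rod,valve] C=[orb,joint,flask]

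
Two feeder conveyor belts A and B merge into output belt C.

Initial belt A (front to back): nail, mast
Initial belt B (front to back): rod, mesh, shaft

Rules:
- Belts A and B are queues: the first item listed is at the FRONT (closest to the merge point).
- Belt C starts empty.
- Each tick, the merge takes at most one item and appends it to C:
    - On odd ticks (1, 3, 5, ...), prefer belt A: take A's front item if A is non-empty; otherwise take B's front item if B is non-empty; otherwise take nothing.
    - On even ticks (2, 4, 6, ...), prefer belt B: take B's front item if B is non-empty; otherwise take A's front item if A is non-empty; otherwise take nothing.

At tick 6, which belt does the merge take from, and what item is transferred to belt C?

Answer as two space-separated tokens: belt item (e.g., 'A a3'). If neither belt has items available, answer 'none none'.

Tick 1: prefer A, take nail from A; A=[mast] B=[rod,mesh,shaft] C=[nail]
Tick 2: prefer B, take rod from B; A=[mast] B=[mesh,shaft] C=[nail,rod]
Tick 3: prefer A, take mast from A; A=[-] B=[mesh,shaft] C=[nail,rod,mast]
Tick 4: prefer B, take mesh from B; A=[-] B=[shaft] C=[nail,rod,mast,mesh]
Tick 5: prefer A, take shaft from B; A=[-] B=[-] C=[nail,rod,mast,mesh,shaft]
Tick 6: prefer B, both empty, nothing taken; A=[-] B=[-] C=[nail,rod,mast,mesh,shaft]

Answer: none none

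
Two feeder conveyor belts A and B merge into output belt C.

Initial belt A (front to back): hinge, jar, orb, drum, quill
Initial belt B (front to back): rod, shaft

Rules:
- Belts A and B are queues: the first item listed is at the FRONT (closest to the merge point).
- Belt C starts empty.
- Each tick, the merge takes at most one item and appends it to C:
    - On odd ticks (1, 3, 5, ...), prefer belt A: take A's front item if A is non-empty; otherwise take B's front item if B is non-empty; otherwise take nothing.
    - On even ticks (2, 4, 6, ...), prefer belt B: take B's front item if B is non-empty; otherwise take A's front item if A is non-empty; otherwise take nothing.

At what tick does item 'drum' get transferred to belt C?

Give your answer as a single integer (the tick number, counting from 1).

Tick 1: prefer A, take hinge from A; A=[jar,orb,drum,quill] B=[rod,shaft] C=[hinge]
Tick 2: prefer B, take rod from B; A=[jar,orb,drum,quill] B=[shaft] C=[hinge,rod]
Tick 3: prefer A, take jar from A; A=[orb,drum,quill] B=[shaft] C=[hinge,rod,jar]
Tick 4: prefer B, take shaft from B; A=[orb,drum,quill] B=[-] C=[hinge,rod,jar,shaft]
Tick 5: prefer A, take orb from A; A=[drum,quill] B=[-] C=[hinge,rod,jar,shaft,orb]
Tick 6: prefer B, take drum from A; A=[quill] B=[-] C=[hinge,rod,jar,shaft,orb,drum]

Answer: 6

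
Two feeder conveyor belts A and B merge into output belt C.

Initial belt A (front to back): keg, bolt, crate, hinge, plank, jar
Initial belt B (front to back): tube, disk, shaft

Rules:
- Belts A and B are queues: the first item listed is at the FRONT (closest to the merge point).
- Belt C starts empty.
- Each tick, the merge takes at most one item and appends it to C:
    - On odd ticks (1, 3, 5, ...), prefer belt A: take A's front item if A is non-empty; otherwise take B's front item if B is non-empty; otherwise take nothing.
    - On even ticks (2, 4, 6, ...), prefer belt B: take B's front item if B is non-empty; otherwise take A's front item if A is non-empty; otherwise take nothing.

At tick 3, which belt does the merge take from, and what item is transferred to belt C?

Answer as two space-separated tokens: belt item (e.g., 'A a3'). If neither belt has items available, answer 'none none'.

Tick 1: prefer A, take keg from A; A=[bolt,crate,hinge,plank,jar] B=[tube,disk,shaft] C=[keg]
Tick 2: prefer B, take tube from B; A=[bolt,crate,hinge,plank,jar] B=[disk,shaft] C=[keg,tube]
Tick 3: prefer A, take bolt from A; A=[crate,hinge,plank,jar] B=[disk,shaft] C=[keg,tube,bolt]

Answer: A bolt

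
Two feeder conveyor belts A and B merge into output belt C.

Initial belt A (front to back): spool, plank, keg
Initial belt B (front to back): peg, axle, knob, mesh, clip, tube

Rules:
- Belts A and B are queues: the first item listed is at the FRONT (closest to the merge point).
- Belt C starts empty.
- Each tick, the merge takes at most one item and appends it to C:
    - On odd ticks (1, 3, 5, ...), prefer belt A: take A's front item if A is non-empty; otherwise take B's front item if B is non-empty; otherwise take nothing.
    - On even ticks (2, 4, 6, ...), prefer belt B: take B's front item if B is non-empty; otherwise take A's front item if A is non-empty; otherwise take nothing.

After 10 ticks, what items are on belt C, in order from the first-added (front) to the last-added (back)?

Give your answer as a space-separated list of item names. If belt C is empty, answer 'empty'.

Answer: spool peg plank axle keg knob mesh clip tube

Derivation:
Tick 1: prefer A, take spool from A; A=[plank,keg] B=[peg,axle,knob,mesh,clip,tube] C=[spool]
Tick 2: prefer B, take peg from B; A=[plank,keg] B=[axle,knob,mesh,clip,tube] C=[spool,peg]
Tick 3: prefer A, take plank from A; A=[keg] B=[axle,knob,mesh,clip,tube] C=[spool,peg,plank]
Tick 4: prefer B, take axle from B; A=[keg] B=[knob,mesh,clip,tube] C=[spool,peg,plank,axle]
Tick 5: prefer A, take keg from A; A=[-] B=[knob,mesh,clip,tube] C=[spool,peg,plank,axle,keg]
Tick 6: prefer B, take knob from B; A=[-] B=[mesh,clip,tube] C=[spool,peg,plank,axle,keg,knob]
Tick 7: prefer A, take mesh from B; A=[-] B=[clip,tube] C=[spool,peg,plank,axle,keg,knob,mesh]
Tick 8: prefer B, take clip from B; A=[-] B=[tube] C=[spool,peg,plank,axle,keg,knob,mesh,clip]
Tick 9: prefer A, take tube from B; A=[-] B=[-] C=[spool,peg,plank,axle,keg,knob,mesh,clip,tube]
Tick 10: prefer B, both empty, nothing taken; A=[-] B=[-] C=[spool,peg,plank,axle,keg,knob,mesh,clip,tube]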